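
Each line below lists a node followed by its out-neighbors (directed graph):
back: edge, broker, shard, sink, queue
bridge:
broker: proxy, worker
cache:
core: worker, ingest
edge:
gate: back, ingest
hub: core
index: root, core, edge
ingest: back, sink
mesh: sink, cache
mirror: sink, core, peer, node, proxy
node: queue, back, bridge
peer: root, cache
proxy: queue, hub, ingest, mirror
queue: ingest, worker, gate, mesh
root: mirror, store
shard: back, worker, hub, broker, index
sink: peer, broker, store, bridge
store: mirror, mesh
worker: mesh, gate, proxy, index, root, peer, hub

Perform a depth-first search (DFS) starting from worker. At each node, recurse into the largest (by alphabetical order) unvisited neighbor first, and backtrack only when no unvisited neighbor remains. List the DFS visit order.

Visit worker
worker → root
root → store
store → mirror
mirror → sink
sink → peer
peer → cache
sink → broker
broker → proxy
proxy → queue
queue → mesh
queue → ingest
ingest → back
back → shard
shard → index
index → edge
index → core
shard → hub
queue → gate
sink → bridge
mirror → node

worker, root, store, mirror, sink, peer, cache, broker, proxy, queue, mesh, ingest, back, shard, index, edge, core, hub, gate, bridge, node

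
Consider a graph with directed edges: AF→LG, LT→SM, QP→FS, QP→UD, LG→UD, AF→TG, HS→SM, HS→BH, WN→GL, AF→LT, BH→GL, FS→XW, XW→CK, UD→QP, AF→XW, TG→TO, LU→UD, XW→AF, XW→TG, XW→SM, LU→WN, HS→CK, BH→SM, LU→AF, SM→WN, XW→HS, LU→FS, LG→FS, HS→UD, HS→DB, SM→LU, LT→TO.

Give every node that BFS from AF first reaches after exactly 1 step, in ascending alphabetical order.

LG, LT, TG, XW

Level 0: AF
Level 1: LG, LT, TG, XW
Level 2: CK, FS, HS, SM, TO, UD
Level 3: BH, DB, LU, QP, WN
Level 4: GL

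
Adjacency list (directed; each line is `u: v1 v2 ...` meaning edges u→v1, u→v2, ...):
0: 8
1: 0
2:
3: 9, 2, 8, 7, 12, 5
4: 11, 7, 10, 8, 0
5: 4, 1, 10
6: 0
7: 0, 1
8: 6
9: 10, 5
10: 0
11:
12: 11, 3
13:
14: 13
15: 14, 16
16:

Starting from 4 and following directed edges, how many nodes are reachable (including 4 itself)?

BFS from 4 visits: 4, 11, 7, 10, 8, 0, 1, 6
Reachable nodes: 8 of 17 total.

8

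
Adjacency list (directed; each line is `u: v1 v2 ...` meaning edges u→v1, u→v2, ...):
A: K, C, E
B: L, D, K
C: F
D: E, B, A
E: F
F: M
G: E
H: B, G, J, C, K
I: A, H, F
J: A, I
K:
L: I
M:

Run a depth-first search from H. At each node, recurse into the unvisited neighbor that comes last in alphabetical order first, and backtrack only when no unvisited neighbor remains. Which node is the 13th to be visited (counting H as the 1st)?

Visit H
H → K
H → J
J → I
I → F
F → M
I → A
A → E
A → C
H → G
H → B
B → L
B → D

Visit order: H, K, J, I, F, M, A, E, C, G, B, L, D

D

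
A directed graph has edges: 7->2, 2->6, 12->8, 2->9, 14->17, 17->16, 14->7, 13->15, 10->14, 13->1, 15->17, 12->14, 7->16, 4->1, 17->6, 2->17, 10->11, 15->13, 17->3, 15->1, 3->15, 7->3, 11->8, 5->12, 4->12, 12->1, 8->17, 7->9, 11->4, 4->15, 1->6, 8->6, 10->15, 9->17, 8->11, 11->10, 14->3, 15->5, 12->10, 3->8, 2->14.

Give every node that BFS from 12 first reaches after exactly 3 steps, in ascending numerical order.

Level 0: 12
Level 1: 1, 8, 10, 14
Level 2: 3, 6, 7, 11, 15, 17
Level 3: 2, 4, 5, 9, 13, 16

2, 4, 5, 9, 13, 16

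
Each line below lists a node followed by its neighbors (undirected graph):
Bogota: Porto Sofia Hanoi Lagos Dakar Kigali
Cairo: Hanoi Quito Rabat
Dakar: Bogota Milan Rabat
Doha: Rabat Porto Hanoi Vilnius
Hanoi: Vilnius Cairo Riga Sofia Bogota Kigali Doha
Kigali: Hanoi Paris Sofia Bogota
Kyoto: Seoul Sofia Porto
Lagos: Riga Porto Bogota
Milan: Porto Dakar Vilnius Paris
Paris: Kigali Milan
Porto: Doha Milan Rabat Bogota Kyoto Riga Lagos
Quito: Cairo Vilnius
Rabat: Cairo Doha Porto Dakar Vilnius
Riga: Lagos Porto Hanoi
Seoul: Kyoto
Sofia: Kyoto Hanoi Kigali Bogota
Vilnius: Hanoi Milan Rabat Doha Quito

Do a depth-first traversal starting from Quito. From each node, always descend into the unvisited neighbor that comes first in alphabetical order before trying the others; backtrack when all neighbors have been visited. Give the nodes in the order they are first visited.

Quito → Cairo → Hanoi → Bogota → Dakar → Milan → Paris → Kigali → Sofia → Kyoto → Porto → Doha → Rabat → Vilnius → Lagos → Riga → Seoul

Visit Quito
Quito → Cairo
Cairo → Hanoi
Hanoi → Bogota
Bogota → Dakar
Dakar → Milan
Milan → Paris
Paris → Kigali
Kigali → Sofia
Sofia → Kyoto
Kyoto → Porto
Porto → Doha
Doha → Rabat
Rabat → Vilnius
Porto → Lagos
Lagos → Riga
Kyoto → Seoul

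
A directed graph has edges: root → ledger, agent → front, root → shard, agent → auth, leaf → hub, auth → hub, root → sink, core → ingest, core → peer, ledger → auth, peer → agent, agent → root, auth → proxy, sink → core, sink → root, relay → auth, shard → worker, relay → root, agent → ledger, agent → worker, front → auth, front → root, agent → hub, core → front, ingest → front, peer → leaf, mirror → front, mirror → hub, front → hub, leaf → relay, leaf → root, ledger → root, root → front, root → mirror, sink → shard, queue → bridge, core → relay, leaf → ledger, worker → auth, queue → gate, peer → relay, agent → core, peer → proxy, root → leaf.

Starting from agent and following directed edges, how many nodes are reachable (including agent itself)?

16

BFS from agent visits: agent, auth, core, front, hub, ledger, root, worker, proxy, ingest, peer, relay, leaf, mirror, shard, sink
Reachable nodes: 16 of 19 total.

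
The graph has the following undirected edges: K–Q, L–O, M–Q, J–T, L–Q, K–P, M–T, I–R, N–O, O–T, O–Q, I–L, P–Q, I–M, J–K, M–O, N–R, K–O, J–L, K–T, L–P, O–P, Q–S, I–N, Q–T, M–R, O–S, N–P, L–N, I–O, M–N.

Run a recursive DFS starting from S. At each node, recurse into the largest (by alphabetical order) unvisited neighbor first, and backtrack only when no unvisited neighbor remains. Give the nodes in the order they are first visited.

Visit S
S → Q
Q → T
T → O
O → P
P → N
N → R
R → M
M → I
I → L
L → J
J → K

S -> Q -> T -> O -> P -> N -> R -> M -> I -> L -> J -> K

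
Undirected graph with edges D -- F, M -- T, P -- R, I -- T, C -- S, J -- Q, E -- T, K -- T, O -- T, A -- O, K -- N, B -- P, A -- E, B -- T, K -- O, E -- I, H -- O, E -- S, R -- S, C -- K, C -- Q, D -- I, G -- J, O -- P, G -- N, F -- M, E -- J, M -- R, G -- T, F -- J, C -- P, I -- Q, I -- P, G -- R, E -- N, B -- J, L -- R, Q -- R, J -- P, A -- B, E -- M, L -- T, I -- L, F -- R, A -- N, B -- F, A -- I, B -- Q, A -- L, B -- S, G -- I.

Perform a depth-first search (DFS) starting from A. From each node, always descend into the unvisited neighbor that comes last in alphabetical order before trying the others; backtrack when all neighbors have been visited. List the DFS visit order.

A → O → T → M → R → S → E → N → K → C → Q → J → P → I → L → G → D → F → B → H

Visit A
A → O
O → T
T → M
M → R
R → S
S → E
E → N
N → K
K → C
C → Q
Q → J
J → P
P → I
I → L
I → G
I → D
D → F
F → B
O → H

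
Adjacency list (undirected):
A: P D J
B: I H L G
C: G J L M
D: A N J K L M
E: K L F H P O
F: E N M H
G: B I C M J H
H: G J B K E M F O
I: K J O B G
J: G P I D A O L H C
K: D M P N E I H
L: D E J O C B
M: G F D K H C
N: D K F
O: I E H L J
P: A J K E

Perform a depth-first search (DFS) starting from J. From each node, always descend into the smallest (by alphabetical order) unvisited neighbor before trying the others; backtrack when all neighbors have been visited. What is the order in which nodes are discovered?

J → A → D → K → E → F → H → B → G → C → L → O → I → M → N → P

Visit J
J → A
A → D
D → K
K → E
E → F
F → H
H → B
B → G
G → C
C → L
L → O
O → I
C → M
F → N
E → P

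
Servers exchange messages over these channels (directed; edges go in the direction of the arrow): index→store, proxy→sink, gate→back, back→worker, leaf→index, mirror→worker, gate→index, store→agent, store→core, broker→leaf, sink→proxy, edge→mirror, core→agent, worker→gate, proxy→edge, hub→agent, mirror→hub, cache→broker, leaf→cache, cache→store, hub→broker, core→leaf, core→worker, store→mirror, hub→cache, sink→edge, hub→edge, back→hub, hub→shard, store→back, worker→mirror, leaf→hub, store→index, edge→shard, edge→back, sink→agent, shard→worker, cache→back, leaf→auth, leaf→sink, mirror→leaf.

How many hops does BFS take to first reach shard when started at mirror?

2

Level 0: mirror
Level 1: hub, leaf, worker
Level 2: agent, auth, broker, cache, edge, gate, index, shard, sink
Level 3: back, proxy, store
Level 4: core
shard first appears at level 2.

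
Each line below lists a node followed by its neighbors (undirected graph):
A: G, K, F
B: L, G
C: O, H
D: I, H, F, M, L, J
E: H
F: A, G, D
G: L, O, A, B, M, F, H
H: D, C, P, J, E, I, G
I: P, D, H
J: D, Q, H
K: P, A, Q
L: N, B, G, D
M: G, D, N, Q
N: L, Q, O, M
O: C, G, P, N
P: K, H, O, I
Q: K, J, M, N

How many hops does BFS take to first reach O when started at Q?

Level 0: Q
Level 1: J, K, M, N
Level 2: A, D, G, H, L, O, P
Level 3: B, C, E, F, I
O first appears at level 2.

2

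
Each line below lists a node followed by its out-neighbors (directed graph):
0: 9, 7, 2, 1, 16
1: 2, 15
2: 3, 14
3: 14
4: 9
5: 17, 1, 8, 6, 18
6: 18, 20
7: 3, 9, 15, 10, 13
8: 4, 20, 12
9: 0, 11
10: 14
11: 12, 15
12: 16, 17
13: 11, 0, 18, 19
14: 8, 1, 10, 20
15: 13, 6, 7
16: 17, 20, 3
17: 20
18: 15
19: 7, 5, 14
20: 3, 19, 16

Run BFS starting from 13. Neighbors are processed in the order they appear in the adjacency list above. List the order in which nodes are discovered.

Visit 13; enqueue 11, 0, 18, 19 → queue [11, 0, 18, 19]
Visit 11; enqueue 12, 15 → queue [0, 18, 19, 12, 15]
Visit 0; enqueue 9, 7, 2, 1, 16 → queue [18, 19, 12, 15, 9, 7, 2, 1, 16]
Visit 18 → queue [19, 12, 15, 9, 7, 2, 1, 16]
Visit 19; enqueue 5, 14 → queue [12, 15, 9, 7, 2, 1, 16, 5, 14]
Visit 12; enqueue 17 → queue [15, 9, 7, 2, 1, 16, 5, 14, 17]
Visit 15; enqueue 6 → queue [9, 7, 2, 1, 16, 5, 14, 17, 6]
Visit 9 → queue [7, 2, 1, 16, 5, 14, 17, 6]
Visit 7; enqueue 3, 10 → queue [2, 1, 16, 5, 14, 17, 6, 3, 10]
Visit 2 → queue [1, 16, 5, 14, 17, 6, 3, 10]
Visit 1 → queue [16, 5, 14, 17, 6, 3, 10]
Visit 16; enqueue 20 → queue [5, 14, 17, 6, 3, 10, 20]
Visit 5; enqueue 8 → queue [14, 17, 6, 3, 10, 20, 8]
Visit 14 → queue [17, 6, 3, 10, 20, 8]
Visit 17 → queue [6, 3, 10, 20, 8]
Visit 6 → queue [3, 10, 20, 8]
Visit 3 → queue [10, 20, 8]
Visit 10 → queue [20, 8]
Visit 20 → queue [8]
Visit 8; enqueue 4 → queue [4]
Visit 4 → queue []

13, 11, 0, 18, 19, 12, 15, 9, 7, 2, 1, 16, 5, 14, 17, 6, 3, 10, 20, 8, 4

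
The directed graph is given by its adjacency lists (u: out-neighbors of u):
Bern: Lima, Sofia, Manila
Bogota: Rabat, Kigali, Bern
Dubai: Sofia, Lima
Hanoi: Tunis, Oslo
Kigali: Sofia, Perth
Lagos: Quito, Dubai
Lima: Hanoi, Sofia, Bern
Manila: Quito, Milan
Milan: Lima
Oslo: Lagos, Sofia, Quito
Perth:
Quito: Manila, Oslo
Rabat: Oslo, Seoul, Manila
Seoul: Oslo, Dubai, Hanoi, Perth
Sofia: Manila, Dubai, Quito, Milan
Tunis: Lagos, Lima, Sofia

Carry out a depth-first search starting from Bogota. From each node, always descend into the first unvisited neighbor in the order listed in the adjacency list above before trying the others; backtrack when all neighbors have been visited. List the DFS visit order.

Visit Bogota
Bogota → Rabat
Rabat → Oslo
Oslo → Lagos
Lagos → Quito
Quito → Manila
Manila → Milan
Milan → Lima
Lima → Hanoi
Hanoi → Tunis
Tunis → Sofia
Sofia → Dubai
Lima → Bern
Rabat → Seoul
Seoul → Perth
Bogota → Kigali

Bogota → Rabat → Oslo → Lagos → Quito → Manila → Milan → Lima → Hanoi → Tunis → Sofia → Dubai → Bern → Seoul → Perth → Kigali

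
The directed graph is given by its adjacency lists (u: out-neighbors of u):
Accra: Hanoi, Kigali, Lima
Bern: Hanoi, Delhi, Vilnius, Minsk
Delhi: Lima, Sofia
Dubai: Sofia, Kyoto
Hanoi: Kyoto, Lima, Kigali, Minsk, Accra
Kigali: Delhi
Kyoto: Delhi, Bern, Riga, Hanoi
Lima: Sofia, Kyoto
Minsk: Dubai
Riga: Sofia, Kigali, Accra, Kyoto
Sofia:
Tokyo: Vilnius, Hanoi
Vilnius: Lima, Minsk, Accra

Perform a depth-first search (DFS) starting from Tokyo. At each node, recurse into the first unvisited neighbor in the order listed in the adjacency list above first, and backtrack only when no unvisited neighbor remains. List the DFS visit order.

Tokyo, Vilnius, Lima, Sofia, Kyoto, Delhi, Bern, Hanoi, Kigali, Minsk, Dubai, Accra, Riga

Visit Tokyo
Tokyo → Vilnius
Vilnius → Lima
Lima → Sofia
Lima → Kyoto
Kyoto → Delhi
Kyoto → Bern
Bern → Hanoi
Hanoi → Kigali
Hanoi → Minsk
Minsk → Dubai
Hanoi → Accra
Kyoto → Riga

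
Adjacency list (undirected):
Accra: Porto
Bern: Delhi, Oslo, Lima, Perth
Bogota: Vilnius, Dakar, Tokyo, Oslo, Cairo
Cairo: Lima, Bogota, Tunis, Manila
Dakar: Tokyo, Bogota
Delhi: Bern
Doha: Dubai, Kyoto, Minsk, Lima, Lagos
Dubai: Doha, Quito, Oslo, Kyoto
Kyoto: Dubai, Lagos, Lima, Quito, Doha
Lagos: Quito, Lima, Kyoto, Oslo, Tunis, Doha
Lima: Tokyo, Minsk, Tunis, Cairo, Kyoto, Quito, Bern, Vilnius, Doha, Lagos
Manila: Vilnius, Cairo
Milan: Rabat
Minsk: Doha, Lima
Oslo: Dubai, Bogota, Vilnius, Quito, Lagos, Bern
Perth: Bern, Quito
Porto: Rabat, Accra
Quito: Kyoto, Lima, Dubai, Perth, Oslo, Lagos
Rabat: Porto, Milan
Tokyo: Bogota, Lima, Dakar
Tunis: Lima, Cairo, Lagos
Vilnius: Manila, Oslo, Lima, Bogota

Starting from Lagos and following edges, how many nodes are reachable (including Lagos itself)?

BFS from Lagos visits: Lagos, Quito, Lima, Kyoto, Oslo, Tunis, Doha, Dubai, Perth, Tokyo, Minsk, Cairo, Bern, Vilnius, Bogota, Dakar, Manila, Delhi
Reachable nodes: 18 of 22 total.

18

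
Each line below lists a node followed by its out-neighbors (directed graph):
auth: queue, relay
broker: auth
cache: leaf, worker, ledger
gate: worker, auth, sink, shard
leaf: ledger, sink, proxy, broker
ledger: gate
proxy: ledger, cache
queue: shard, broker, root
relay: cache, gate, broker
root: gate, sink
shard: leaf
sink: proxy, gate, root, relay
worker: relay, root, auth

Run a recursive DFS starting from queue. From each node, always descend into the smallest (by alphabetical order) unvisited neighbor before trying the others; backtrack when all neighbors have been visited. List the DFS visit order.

Visit queue
queue → broker
broker → auth
auth → relay
relay → cache
cache → leaf
leaf → ledger
ledger → gate
gate → shard
gate → sink
sink → proxy
sink → root
gate → worker

queue, broker, auth, relay, cache, leaf, ledger, gate, shard, sink, proxy, root, worker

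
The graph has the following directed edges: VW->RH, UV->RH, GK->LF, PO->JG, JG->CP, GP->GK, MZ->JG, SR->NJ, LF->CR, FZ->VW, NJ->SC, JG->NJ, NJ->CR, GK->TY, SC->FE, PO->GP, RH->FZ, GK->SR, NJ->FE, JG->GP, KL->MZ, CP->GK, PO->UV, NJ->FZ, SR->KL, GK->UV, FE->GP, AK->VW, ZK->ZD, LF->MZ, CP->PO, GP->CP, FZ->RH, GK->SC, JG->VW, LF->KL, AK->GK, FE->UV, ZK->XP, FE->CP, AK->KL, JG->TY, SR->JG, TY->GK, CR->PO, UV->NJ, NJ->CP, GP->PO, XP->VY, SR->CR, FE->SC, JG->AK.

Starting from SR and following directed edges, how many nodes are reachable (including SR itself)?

BFS from SR visits: SR, NJ, KL, JG, CR, SC, FZ, FE, CP, MZ, VW, TY, GP, AK, PO, RH, UV, GK, LF
Reachable nodes: 19 of 23 total.

19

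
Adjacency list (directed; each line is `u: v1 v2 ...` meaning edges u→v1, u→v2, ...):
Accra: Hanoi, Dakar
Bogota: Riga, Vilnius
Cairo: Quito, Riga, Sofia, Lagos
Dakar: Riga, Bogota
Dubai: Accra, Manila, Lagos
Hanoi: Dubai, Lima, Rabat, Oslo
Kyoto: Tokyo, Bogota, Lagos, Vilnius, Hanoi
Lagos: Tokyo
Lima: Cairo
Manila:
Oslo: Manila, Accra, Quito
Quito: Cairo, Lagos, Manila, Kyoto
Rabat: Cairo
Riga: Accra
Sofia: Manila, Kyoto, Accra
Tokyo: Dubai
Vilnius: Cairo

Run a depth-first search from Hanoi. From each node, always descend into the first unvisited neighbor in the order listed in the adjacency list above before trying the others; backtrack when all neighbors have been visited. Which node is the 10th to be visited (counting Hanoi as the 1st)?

Visit Hanoi
Hanoi → Dubai
Dubai → Accra
Accra → Dakar
Dakar → Riga
Dakar → Bogota
Bogota → Vilnius
Vilnius → Cairo
Cairo → Quito
Quito → Lagos
Lagos → Tokyo
Quito → Manila
Quito → Kyoto
Cairo → Sofia
Hanoi → Lima
Hanoi → Rabat
Hanoi → Oslo

Visit order: Hanoi, Dubai, Accra, Dakar, Riga, Bogota, Vilnius, Cairo, Quito, Lagos, Tokyo, Manila, Kyoto, Sofia, Lima, Rabat, Oslo

Lagos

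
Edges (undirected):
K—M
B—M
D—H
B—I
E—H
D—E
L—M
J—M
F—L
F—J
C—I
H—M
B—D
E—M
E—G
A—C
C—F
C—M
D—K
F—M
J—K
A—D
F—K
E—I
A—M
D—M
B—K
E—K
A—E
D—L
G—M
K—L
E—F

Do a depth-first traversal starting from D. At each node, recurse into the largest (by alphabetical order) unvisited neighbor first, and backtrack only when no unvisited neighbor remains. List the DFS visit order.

D, M, L, K, J, F, E, I, C, A, B, H, G

Visit D
D → M
M → L
L → K
K → J
J → F
F → E
E → I
I → C
C → A
I → B
E → H
E → G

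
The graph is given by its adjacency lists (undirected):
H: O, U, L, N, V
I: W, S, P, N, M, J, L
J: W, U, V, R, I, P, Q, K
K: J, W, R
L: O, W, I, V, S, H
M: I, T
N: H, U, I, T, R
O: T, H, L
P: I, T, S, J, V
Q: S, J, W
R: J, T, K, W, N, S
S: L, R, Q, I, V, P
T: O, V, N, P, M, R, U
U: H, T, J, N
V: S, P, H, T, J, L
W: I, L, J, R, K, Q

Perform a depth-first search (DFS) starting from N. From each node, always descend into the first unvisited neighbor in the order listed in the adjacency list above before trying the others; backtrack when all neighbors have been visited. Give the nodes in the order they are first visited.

Visit N
N → H
H → O
O → T
T → V
V → S
S → L
L → W
W → I
I → P
P → J
J → U
J → R
R → K
J → Q
I → M

N H O T V S L W I P J U R K Q M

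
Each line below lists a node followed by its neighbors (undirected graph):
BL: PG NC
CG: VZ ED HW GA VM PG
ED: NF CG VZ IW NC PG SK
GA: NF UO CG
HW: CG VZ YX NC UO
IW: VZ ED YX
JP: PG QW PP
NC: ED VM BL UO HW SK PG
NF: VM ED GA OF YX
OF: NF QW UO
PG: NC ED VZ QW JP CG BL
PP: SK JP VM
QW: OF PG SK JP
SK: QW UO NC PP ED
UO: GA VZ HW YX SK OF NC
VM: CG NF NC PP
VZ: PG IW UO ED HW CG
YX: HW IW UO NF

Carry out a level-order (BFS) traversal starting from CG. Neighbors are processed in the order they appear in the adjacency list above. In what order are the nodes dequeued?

CG VZ ED HW GA VM PG IW UO NF NC SK YX PP QW JP BL OF

Visit CG; enqueue VZ, ED, HW, GA, VM, PG → queue [VZ, ED, HW, GA, VM, PG]
Visit VZ; enqueue IW, UO → queue [ED, HW, GA, VM, PG, IW, UO]
Visit ED; enqueue NF, NC, SK → queue [HW, GA, VM, PG, IW, UO, NF, NC, SK]
Visit HW; enqueue YX → queue [GA, VM, PG, IW, UO, NF, NC, SK, YX]
Visit GA → queue [VM, PG, IW, UO, NF, NC, SK, YX]
Visit VM; enqueue PP → queue [PG, IW, UO, NF, NC, SK, YX, PP]
Visit PG; enqueue QW, JP, BL → queue [IW, UO, NF, NC, SK, YX, PP, QW, JP, BL]
Visit IW → queue [UO, NF, NC, SK, YX, PP, QW, JP, BL]
Visit UO; enqueue OF → queue [NF, NC, SK, YX, PP, QW, JP, BL, OF]
Visit NF → queue [NC, SK, YX, PP, QW, JP, BL, OF]
Visit NC → queue [SK, YX, PP, QW, JP, BL, OF]
Visit SK → queue [YX, PP, QW, JP, BL, OF]
Visit YX → queue [PP, QW, JP, BL, OF]
Visit PP → queue [QW, JP, BL, OF]
Visit QW → queue [JP, BL, OF]
Visit JP → queue [BL, OF]
Visit BL → queue [OF]
Visit OF → queue []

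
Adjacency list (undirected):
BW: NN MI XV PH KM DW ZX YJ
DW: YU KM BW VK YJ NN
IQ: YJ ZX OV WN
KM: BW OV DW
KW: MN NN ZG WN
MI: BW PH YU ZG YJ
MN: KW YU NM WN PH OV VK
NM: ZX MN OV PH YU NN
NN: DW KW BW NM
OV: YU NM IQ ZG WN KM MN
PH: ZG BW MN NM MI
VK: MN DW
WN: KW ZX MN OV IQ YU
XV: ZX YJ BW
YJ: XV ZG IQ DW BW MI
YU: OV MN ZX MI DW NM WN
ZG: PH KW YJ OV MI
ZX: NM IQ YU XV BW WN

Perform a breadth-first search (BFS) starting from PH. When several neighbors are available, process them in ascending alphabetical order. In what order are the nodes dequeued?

PH -> BW -> MI -> MN -> NM -> ZG -> DW -> KM -> NN -> XV -> YJ -> ZX -> YU -> KW -> OV -> VK -> WN -> IQ

Visit PH; enqueue BW, MI, MN, NM, ZG → queue [BW, MI, MN, NM, ZG]
Visit BW; enqueue DW, KM, NN, XV, YJ, ZX → queue [MI, MN, NM, ZG, DW, KM, NN, XV, YJ, ZX]
Visit MI; enqueue YU → queue [MN, NM, ZG, DW, KM, NN, XV, YJ, ZX, YU]
Visit MN; enqueue KW, OV, VK, WN → queue [NM, ZG, DW, KM, NN, XV, YJ, ZX, YU, KW, OV, VK, WN]
Visit NM → queue [ZG, DW, KM, NN, XV, YJ, ZX, YU, KW, OV, VK, WN]
Visit ZG → queue [DW, KM, NN, XV, YJ, ZX, YU, KW, OV, VK, WN]
Visit DW → queue [KM, NN, XV, YJ, ZX, YU, KW, OV, VK, WN]
Visit KM → queue [NN, XV, YJ, ZX, YU, KW, OV, VK, WN]
Visit NN → queue [XV, YJ, ZX, YU, KW, OV, VK, WN]
Visit XV → queue [YJ, ZX, YU, KW, OV, VK, WN]
Visit YJ; enqueue IQ → queue [ZX, YU, KW, OV, VK, WN, IQ]
Visit ZX → queue [YU, KW, OV, VK, WN, IQ]
Visit YU → queue [KW, OV, VK, WN, IQ]
Visit KW → queue [OV, VK, WN, IQ]
Visit OV → queue [VK, WN, IQ]
Visit VK → queue [WN, IQ]
Visit WN → queue [IQ]
Visit IQ → queue []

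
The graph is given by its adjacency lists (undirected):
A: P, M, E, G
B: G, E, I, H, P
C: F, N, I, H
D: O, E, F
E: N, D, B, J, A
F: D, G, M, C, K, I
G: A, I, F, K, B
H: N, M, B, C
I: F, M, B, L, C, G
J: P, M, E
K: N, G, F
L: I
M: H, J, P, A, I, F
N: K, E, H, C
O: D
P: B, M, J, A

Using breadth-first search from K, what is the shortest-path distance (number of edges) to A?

2

Level 0: K
Level 1: F, G, N
Level 2: A, B, C, D, E, H, I, M
Level 3: J, L, O, P
A first appears at level 2.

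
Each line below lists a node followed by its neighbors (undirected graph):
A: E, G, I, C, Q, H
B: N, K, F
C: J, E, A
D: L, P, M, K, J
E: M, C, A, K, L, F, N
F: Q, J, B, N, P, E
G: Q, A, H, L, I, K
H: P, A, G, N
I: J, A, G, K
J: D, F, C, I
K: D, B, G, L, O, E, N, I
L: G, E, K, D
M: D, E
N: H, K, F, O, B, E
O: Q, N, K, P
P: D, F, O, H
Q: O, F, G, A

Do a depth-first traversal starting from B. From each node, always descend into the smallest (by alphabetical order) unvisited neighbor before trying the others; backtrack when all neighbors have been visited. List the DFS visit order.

Visit B
B → F
F → E
E → A
A → C
C → J
J → D
D → K
K → G
G → H
H → N
N → O
O → P
O → Q
G → I
G → L
D → M

B -> F -> E -> A -> C -> J -> D -> K -> G -> H -> N -> O -> P -> Q -> I -> L -> M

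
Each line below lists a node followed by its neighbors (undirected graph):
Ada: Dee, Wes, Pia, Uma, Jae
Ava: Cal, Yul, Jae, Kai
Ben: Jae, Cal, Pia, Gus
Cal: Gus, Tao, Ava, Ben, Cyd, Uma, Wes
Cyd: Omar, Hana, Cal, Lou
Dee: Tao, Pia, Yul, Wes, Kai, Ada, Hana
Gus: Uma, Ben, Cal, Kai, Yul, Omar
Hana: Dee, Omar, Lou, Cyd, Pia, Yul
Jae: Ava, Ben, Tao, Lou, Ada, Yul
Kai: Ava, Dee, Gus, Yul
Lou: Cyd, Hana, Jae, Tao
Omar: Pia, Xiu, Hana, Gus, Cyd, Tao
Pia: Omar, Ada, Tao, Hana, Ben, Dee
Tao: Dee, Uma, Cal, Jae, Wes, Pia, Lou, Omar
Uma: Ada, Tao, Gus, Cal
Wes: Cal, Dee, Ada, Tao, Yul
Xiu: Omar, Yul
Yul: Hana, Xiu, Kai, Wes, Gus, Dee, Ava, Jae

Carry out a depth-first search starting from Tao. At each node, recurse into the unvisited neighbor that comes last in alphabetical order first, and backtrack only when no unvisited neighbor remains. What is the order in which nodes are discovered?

Tao -> Wes -> Yul -> Xiu -> Omar -> Pia -> Hana -> Lou -> Jae -> Ben -> Gus -> Uma -> Cal -> Cyd -> Ava -> Kai -> Dee -> Ada

Visit Tao
Tao → Wes
Wes → Yul
Yul → Xiu
Xiu → Omar
Omar → Pia
Pia → Hana
Hana → Lou
Lou → Jae
Jae → Ben
Ben → Gus
Gus → Uma
Uma → Cal
Cal → Cyd
Cal → Ava
Ava → Kai
Kai → Dee
Dee → Ada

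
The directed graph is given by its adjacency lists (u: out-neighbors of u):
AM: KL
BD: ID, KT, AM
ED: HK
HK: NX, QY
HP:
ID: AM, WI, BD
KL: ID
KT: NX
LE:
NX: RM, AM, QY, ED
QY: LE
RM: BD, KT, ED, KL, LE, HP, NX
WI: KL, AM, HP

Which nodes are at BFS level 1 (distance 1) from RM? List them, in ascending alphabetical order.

BD, ED, HP, KL, KT, LE, NX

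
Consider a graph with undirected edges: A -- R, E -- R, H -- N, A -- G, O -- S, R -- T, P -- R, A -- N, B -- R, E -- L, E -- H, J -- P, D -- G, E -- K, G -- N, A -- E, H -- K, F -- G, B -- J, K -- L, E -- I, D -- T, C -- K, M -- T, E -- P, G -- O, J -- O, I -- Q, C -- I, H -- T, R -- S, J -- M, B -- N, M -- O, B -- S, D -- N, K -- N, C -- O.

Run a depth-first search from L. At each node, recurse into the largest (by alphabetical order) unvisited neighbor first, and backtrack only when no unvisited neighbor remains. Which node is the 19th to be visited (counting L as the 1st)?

D

Visit L
L → K
K → N
N → H
H → T
T → R
R → S
S → O
O → M
M → J
J → P
P → E
E → I
I → Q
I → C
E → A
A → G
G → F
G → D
J → B

Visit order: L, K, N, H, T, R, S, O, M, J, P, E, I, Q, C, A, G, F, D, B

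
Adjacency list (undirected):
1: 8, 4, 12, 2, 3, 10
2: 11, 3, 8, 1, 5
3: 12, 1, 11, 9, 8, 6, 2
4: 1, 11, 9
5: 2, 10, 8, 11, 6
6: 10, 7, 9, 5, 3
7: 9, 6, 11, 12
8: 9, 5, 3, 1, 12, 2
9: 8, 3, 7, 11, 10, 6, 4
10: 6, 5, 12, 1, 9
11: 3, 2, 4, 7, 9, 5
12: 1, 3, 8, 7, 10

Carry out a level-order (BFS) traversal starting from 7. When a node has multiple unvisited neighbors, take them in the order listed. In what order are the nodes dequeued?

7 9 6 11 12 8 3 10 4 5 2 1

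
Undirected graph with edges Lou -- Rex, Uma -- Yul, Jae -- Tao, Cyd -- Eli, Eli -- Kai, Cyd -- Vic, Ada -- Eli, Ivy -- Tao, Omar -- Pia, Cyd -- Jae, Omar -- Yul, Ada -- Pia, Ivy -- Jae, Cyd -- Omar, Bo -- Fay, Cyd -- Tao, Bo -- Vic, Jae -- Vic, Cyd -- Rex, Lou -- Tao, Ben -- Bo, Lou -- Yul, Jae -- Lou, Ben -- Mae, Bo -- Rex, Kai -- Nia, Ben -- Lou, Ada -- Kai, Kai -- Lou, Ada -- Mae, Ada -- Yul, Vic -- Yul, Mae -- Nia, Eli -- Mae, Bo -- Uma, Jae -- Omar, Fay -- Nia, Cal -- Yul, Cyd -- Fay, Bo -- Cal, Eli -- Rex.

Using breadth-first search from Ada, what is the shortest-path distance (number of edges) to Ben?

Level 0: Ada
Level 1: Eli, Kai, Mae, Pia, Yul
Level 2: Ben, Cal, Cyd, Lou, Nia, Omar, Rex, Uma, Vic
Level 3: Bo, Fay, Jae, Tao
Level 4: Ivy
Ben first appears at level 2.

2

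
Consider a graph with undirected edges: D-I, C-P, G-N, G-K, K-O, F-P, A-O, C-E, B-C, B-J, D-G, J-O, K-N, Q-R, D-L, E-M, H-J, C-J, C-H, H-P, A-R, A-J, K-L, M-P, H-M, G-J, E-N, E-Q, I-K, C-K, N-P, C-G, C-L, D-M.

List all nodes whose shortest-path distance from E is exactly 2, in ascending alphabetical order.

Level 0: E
Level 1: C, M, N, Q
Level 2: B, D, G, H, J, K, L, P, R
Level 3: A, F, I, O

B, D, G, H, J, K, L, P, R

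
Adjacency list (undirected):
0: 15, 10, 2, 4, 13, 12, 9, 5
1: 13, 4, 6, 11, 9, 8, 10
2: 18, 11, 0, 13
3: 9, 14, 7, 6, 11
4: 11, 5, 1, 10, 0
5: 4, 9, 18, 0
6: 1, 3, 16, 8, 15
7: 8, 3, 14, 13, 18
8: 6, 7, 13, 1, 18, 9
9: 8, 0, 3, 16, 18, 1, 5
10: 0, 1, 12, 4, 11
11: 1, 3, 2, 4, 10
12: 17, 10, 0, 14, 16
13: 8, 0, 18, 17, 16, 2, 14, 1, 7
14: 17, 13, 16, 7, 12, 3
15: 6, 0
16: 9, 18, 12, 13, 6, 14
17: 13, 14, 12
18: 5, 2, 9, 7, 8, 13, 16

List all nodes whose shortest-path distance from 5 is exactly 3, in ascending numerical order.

Level 0: 5
Level 1: 0, 4, 9, 18
Level 2: 1, 2, 3, 7, 8, 10, 11, 12, 13, 15, 16
Level 3: 6, 14, 17

6, 14, 17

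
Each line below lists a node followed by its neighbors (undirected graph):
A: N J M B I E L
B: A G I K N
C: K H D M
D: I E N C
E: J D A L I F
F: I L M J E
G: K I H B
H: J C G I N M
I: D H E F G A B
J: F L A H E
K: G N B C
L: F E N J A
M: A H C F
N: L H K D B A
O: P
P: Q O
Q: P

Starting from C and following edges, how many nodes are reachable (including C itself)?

14

BFS from C visits: C, D, H, K, M, E, I, N, G, J, B, A, F, L
Reachable nodes: 14 of 17 total.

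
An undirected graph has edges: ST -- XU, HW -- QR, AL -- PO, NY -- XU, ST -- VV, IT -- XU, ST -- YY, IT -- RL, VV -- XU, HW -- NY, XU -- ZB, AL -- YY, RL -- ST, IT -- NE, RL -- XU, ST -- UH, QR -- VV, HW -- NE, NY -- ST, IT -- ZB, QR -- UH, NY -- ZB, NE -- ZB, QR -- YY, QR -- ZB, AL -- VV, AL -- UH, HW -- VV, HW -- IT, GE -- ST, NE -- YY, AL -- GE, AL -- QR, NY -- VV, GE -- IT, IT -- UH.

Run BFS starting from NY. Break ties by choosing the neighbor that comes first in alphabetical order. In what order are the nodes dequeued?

NY HW ST VV XU ZB IT NE QR GE RL UH YY AL PO

Visit NY; enqueue HW, ST, VV, XU, ZB → queue [HW, ST, VV, XU, ZB]
Visit HW; enqueue IT, NE, QR → queue [ST, VV, XU, ZB, IT, NE, QR]
Visit ST; enqueue GE, RL, UH, YY → queue [VV, XU, ZB, IT, NE, QR, GE, RL, UH, YY]
Visit VV; enqueue AL → queue [XU, ZB, IT, NE, QR, GE, RL, UH, YY, AL]
Visit XU → queue [ZB, IT, NE, QR, GE, RL, UH, YY, AL]
Visit ZB → queue [IT, NE, QR, GE, RL, UH, YY, AL]
Visit IT → queue [NE, QR, GE, RL, UH, YY, AL]
Visit NE → queue [QR, GE, RL, UH, YY, AL]
Visit QR → queue [GE, RL, UH, YY, AL]
Visit GE → queue [RL, UH, YY, AL]
Visit RL → queue [UH, YY, AL]
Visit UH → queue [YY, AL]
Visit YY → queue [AL]
Visit AL; enqueue PO → queue [PO]
Visit PO → queue []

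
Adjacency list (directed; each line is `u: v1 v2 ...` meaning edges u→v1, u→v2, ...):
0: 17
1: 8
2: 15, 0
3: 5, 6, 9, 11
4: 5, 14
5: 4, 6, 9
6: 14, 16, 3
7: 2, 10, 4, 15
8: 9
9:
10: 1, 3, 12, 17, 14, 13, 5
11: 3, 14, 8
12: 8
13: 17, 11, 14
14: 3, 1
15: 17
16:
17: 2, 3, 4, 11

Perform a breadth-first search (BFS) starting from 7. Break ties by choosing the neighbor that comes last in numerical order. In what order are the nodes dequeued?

7 15 10 4 2 17 14 13 12 5 3 1 0 11 8 9 6 16

Visit 7; enqueue 15, 10, 4, 2 → queue [15, 10, 4, 2]
Visit 15; enqueue 17 → queue [10, 4, 2, 17]
Visit 10; enqueue 14, 13, 12, 5, 3, 1 → queue [4, 2, 17, 14, 13, 12, 5, 3, 1]
Visit 4 → queue [2, 17, 14, 13, 12, 5, 3, 1]
Visit 2; enqueue 0 → queue [17, 14, 13, 12, 5, 3, 1, 0]
Visit 17; enqueue 11 → queue [14, 13, 12, 5, 3, 1, 0, 11]
Visit 14 → queue [13, 12, 5, 3, 1, 0, 11]
Visit 13 → queue [12, 5, 3, 1, 0, 11]
Visit 12; enqueue 8 → queue [5, 3, 1, 0, 11, 8]
Visit 5; enqueue 9, 6 → queue [3, 1, 0, 11, 8, 9, 6]
Visit 3 → queue [1, 0, 11, 8, 9, 6]
Visit 1 → queue [0, 11, 8, 9, 6]
Visit 0 → queue [11, 8, 9, 6]
Visit 11 → queue [8, 9, 6]
Visit 8 → queue [9, 6]
Visit 9 → queue [6]
Visit 6; enqueue 16 → queue [16]
Visit 16 → queue []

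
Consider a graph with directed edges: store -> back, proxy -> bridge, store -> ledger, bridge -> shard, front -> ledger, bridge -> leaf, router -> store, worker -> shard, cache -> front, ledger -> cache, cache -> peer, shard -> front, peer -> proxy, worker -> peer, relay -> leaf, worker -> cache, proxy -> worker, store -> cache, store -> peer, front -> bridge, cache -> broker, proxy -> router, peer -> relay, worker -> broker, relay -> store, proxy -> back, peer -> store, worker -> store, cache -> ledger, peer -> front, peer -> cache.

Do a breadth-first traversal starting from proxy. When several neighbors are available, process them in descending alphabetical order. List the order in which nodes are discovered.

Visit proxy; enqueue worker, router, bridge, back → queue [worker, router, bridge, back]
Visit worker; enqueue store, shard, peer, cache, broker → queue [router, bridge, back, store, shard, peer, cache, broker]
Visit router → queue [bridge, back, store, shard, peer, cache, broker]
Visit bridge; enqueue leaf → queue [back, store, shard, peer, cache, broker, leaf]
Visit back → queue [store, shard, peer, cache, broker, leaf]
Visit store; enqueue ledger → queue [shard, peer, cache, broker, leaf, ledger]
Visit shard; enqueue front → queue [peer, cache, broker, leaf, ledger, front]
Visit peer; enqueue relay → queue [cache, broker, leaf, ledger, front, relay]
Visit cache → queue [broker, leaf, ledger, front, relay]
Visit broker → queue [leaf, ledger, front, relay]
Visit leaf → queue [ledger, front, relay]
Visit ledger → queue [front, relay]
Visit front → queue [relay]
Visit relay → queue []

proxy, worker, router, bridge, back, store, shard, peer, cache, broker, leaf, ledger, front, relay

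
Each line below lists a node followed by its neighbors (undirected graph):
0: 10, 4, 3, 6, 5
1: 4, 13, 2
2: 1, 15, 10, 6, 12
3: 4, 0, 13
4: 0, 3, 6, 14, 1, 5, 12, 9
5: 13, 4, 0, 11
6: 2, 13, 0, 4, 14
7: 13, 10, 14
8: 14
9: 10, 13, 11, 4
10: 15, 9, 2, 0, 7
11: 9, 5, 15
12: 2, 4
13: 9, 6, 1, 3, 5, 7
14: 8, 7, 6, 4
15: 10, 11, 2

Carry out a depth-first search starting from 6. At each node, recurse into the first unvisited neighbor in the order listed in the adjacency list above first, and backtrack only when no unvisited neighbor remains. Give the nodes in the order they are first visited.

Visit 6
6 → 2
2 → 1
1 → 4
4 → 0
0 → 10
10 → 15
15 → 11
11 → 9
9 → 13
13 → 3
13 → 5
13 → 7
7 → 14
14 → 8
4 → 12

6 -> 2 -> 1 -> 4 -> 0 -> 10 -> 15 -> 11 -> 9 -> 13 -> 3 -> 5 -> 7 -> 14 -> 8 -> 12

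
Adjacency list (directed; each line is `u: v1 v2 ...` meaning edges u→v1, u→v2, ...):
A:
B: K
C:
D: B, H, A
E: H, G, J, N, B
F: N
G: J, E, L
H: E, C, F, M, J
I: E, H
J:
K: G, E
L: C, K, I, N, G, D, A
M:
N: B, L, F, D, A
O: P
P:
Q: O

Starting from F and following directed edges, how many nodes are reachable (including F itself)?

14

BFS from F visits: F, N, B, L, D, A, K, C, I, G, H, E, J, M
Reachable nodes: 14 of 17 total.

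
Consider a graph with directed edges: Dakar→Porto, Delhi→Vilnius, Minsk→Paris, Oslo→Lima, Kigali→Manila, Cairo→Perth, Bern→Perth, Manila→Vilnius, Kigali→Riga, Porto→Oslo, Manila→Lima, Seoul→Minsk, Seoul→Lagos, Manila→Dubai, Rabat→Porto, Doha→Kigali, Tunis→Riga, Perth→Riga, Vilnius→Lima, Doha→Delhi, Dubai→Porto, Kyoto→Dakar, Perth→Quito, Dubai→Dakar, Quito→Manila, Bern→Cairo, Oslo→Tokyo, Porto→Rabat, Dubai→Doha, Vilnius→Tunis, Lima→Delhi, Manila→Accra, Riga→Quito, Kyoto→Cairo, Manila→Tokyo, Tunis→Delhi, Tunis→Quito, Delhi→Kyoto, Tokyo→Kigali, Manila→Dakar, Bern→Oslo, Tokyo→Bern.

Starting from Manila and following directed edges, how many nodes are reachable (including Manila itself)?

BFS from Manila visits: Manila, Vilnius, Tokyo, Lima, Dubai, Dakar, Accra, Tunis, Kigali, Bern, Delhi, Porto, Doha, Riga, Quito, Perth, Oslo, Cairo, Kyoto, Rabat
Reachable nodes: 20 of 24 total.

20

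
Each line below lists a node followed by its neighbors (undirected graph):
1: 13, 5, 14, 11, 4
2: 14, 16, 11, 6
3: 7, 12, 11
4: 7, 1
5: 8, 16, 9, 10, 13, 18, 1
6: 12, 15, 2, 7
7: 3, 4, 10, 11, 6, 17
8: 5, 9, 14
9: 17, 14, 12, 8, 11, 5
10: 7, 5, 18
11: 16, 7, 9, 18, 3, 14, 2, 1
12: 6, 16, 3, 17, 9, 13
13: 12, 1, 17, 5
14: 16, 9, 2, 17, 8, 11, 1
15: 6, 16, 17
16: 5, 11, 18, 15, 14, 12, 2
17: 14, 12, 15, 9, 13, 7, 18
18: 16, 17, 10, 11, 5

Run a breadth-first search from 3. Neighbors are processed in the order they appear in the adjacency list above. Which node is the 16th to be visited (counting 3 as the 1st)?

Visit 3; enqueue 7, 12, 11 → queue [7, 12, 11]
Visit 7; enqueue 4, 10, 6, 17 → queue [12, 11, 4, 10, 6, 17]
Visit 12; enqueue 16, 9, 13 → queue [11, 4, 10, 6, 17, 16, 9, 13]
Visit 11; enqueue 18, 14, 2, 1 → queue [4, 10, 6, 17, 16, 9, 13, 18, 14, 2, 1]
Visit 4 → queue [10, 6, 17, 16, 9, 13, 18, 14, 2, 1]
Visit 10; enqueue 5 → queue [6, 17, 16, 9, 13, 18, 14, 2, 1, 5]
Visit 6; enqueue 15 → queue [17, 16, 9, 13, 18, 14, 2, 1, 5, 15]
Visit 17 → queue [16, 9, 13, 18, 14, 2, 1, 5, 15]
Visit 16 → queue [9, 13, 18, 14, 2, 1, 5, 15]
Visit 9; enqueue 8 → queue [13, 18, 14, 2, 1, 5, 15, 8]
Visit 13 → queue [18, 14, 2, 1, 5, 15, 8]
Visit 18 → queue [14, 2, 1, 5, 15, 8]
Visit 14 → queue [2, 1, 5, 15, 8]
Visit 2 → queue [1, 5, 15, 8]
Visit 1 → queue [5, 15, 8]
Visit 5 → queue [15, 8]
Visit 15 → queue [8]
Visit 8 → queue []

Visit order: 3, 7, 12, 11, 4, 10, 6, 17, 16, 9, 13, 18, 14, 2, 1, 5, 15, 8

5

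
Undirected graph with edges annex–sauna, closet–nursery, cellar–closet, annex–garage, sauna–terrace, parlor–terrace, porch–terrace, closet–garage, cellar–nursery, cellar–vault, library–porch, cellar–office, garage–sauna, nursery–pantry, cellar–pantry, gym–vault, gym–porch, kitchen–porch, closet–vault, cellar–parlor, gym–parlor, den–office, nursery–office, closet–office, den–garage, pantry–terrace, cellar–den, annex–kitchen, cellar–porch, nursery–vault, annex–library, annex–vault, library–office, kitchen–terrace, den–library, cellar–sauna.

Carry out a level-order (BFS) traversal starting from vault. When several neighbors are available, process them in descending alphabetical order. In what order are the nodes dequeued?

Visit vault; enqueue nursery, gym, closet, cellar, annex → queue [nursery, gym, closet, cellar, annex]
Visit nursery; enqueue pantry, office → queue [gym, closet, cellar, annex, pantry, office]
Visit gym; enqueue porch, parlor → queue [closet, cellar, annex, pantry, office, porch, parlor]
Visit closet; enqueue garage → queue [cellar, annex, pantry, office, porch, parlor, garage]
Visit cellar; enqueue sauna, den → queue [annex, pantry, office, porch, parlor, garage, sauna, den]
Visit annex; enqueue library, kitchen → queue [pantry, office, porch, parlor, garage, sauna, den, library, kitchen]
Visit pantry; enqueue terrace → queue [office, porch, parlor, garage, sauna, den, library, kitchen, terrace]
Visit office → queue [porch, parlor, garage, sauna, den, library, kitchen, terrace]
Visit porch → queue [parlor, garage, sauna, den, library, kitchen, terrace]
Visit parlor → queue [garage, sauna, den, library, kitchen, terrace]
Visit garage → queue [sauna, den, library, kitchen, terrace]
Visit sauna → queue [den, library, kitchen, terrace]
Visit den → queue [library, kitchen, terrace]
Visit library → queue [kitchen, terrace]
Visit kitchen → queue [terrace]
Visit terrace → queue []

vault → nursery → gym → closet → cellar → annex → pantry → office → porch → parlor → garage → sauna → den → library → kitchen → terrace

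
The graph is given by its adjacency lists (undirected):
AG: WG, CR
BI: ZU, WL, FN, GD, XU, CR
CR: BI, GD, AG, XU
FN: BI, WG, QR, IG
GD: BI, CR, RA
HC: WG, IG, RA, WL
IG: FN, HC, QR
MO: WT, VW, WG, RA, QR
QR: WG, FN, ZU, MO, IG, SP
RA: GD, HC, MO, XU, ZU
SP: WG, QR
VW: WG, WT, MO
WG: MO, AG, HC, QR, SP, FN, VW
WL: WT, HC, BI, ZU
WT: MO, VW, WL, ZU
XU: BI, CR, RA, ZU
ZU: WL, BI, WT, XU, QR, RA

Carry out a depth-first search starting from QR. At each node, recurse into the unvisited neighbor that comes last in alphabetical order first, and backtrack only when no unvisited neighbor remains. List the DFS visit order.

Visit QR
QR → ZU
ZU → XU
XU → RA
RA → MO
MO → WT
WT → WL
WL → HC
HC → WG
WG → VW
WG → SP
WG → FN
FN → IG
FN → BI
BI → GD
GD → CR
CR → AG

QR ZU XU RA MO WT WL HC WG VW SP FN IG BI GD CR AG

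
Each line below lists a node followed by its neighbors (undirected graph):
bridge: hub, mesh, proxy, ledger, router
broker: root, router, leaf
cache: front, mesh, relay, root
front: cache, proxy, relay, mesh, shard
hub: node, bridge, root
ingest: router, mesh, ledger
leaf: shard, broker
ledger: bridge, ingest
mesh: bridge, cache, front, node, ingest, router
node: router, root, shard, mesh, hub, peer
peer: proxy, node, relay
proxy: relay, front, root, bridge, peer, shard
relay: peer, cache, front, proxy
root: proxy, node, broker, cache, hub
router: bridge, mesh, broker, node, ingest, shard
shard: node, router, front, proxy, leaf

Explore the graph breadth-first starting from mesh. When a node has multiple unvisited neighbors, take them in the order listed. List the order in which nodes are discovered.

mesh -> bridge -> cache -> front -> node -> ingest -> router -> hub -> proxy -> ledger -> relay -> root -> shard -> peer -> broker -> leaf

Visit mesh; enqueue bridge, cache, front, node, ingest, router → queue [bridge, cache, front, node, ingest, router]
Visit bridge; enqueue hub, proxy, ledger → queue [cache, front, node, ingest, router, hub, proxy, ledger]
Visit cache; enqueue relay, root → queue [front, node, ingest, router, hub, proxy, ledger, relay, root]
Visit front; enqueue shard → queue [node, ingest, router, hub, proxy, ledger, relay, root, shard]
Visit node; enqueue peer → queue [ingest, router, hub, proxy, ledger, relay, root, shard, peer]
Visit ingest → queue [router, hub, proxy, ledger, relay, root, shard, peer]
Visit router; enqueue broker → queue [hub, proxy, ledger, relay, root, shard, peer, broker]
Visit hub → queue [proxy, ledger, relay, root, shard, peer, broker]
Visit proxy → queue [ledger, relay, root, shard, peer, broker]
Visit ledger → queue [relay, root, shard, peer, broker]
Visit relay → queue [root, shard, peer, broker]
Visit root → queue [shard, peer, broker]
Visit shard; enqueue leaf → queue [peer, broker, leaf]
Visit peer → queue [broker, leaf]
Visit broker → queue [leaf]
Visit leaf → queue []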